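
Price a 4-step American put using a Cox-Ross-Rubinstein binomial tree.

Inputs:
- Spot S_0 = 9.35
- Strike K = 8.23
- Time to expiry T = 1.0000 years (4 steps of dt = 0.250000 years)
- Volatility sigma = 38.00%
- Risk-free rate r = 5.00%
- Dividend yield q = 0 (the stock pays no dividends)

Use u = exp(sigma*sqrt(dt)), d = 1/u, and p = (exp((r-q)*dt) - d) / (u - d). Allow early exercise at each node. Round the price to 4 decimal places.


Answer: Price = V(0,0) = 0.7322

Derivation:
dt = T/N = 0.250000
u = exp(sigma*sqrt(dt)) = 1.209250; d = 1/u = 0.826959
p = (exp((r-q)*dt) - d) / (u - d) = 0.485545
Discount per step: exp(-r*dt) = 0.987578
Stock lattice S(k, i) with i counting down-moves:
  k=0: S(0,0) = 9.3500
  k=1: S(1,0) = 11.3065; S(1,1) = 7.7321
  k=2: S(2,0) = 13.6724; S(2,1) = 9.3500; S(2,2) = 6.3941
  k=3: S(3,0) = 16.5333; S(3,1) = 11.3065; S(3,2) = 7.7321; S(3,3) = 5.2877
  k=4: S(4,0) = 19.9929; S(4,1) = 13.6724; S(4,2) = 9.3500; S(4,3) = 6.3941; S(4,4) = 4.3727
Terminal payoffs V(N, i) = max(K - S_T, 0):
  V(4,0) = 0.000000; V(4,1) = 0.000000; V(4,2) = 0.000000; V(4,3) = 1.835896; V(4,4) = 3.857319
Backward induction: V(k, i) = exp(-r*dt) * [p * V(k+1, i) + (1-p) * V(k+1, i+1)]; then take max(V_cont, immediate exercise) for American.
  V(3,0) = exp(-r*dt) * [p*0.000000 + (1-p)*0.000000] = 0.000000; exercise = 0.000000; V(3,0) = max -> 0.000000
  V(3,1) = exp(-r*dt) * [p*0.000000 + (1-p)*0.000000] = 0.000000; exercise = 0.000000; V(3,1) = max -> 0.000000
  V(3,2) = exp(-r*dt) * [p*0.000000 + (1-p)*1.835896] = 0.932753; exercise = 0.497932; V(3,2) = max -> 0.932753
  V(3,3) = exp(-r*dt) * [p*1.835896 + (1-p)*3.857319] = 2.840102; exercise = 2.942337; V(3,3) = max -> 2.942337
  V(2,0) = exp(-r*dt) * [p*0.000000 + (1-p)*0.000000] = 0.000000; exercise = 0.000000; V(2,0) = max -> 0.000000
  V(2,1) = exp(-r*dt) * [p*0.000000 + (1-p)*0.932753] = 0.473898; exercise = 0.000000; V(2,1) = max -> 0.473898
  V(2,2) = exp(-r*dt) * [p*0.932753 + (1-p)*2.942337] = 1.942164; exercise = 1.835896; V(2,2) = max -> 1.942164
  V(1,0) = exp(-r*dt) * [p*0.000000 + (1-p)*0.473898] = 0.240771; exercise = 0.000000; V(1,0) = max -> 0.240771
  V(1,1) = exp(-r*dt) * [p*0.473898 + (1-p)*1.942164] = 1.213984; exercise = 0.497932; V(1,1) = max -> 1.213984
  V(0,0) = exp(-r*dt) * [p*0.240771 + (1-p)*1.213984] = 0.732235; exercise = 0.000000; V(0,0) = max -> 0.732235


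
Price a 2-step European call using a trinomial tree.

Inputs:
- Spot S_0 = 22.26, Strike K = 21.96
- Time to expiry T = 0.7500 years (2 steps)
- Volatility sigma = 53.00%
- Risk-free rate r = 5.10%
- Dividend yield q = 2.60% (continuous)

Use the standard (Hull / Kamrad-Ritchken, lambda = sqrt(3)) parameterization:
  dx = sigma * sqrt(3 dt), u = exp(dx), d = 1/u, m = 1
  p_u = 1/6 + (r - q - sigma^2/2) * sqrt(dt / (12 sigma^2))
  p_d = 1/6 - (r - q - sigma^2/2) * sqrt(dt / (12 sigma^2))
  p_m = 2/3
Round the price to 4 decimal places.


dt = T/N = 0.375000; dx = sigma*sqrt(3*dt) = 0.562150
u = exp(dx) = 1.754440; d = 1/u = 0.569982
p_u = 0.128159, p_m = 0.666667, p_d = 0.205174
Discount per step: exp(-r*dt) = 0.981057
Stock lattice S(k, j) with j the centered position index:
  k=0: S(0,+0) = 22.2600
  k=1: S(1,-1) = 12.6878; S(1,+0) = 22.2600; S(1,+1) = 39.0538
  k=2: S(2,-2) = 7.2318; S(2,-1) = 12.6878; S(2,+0) = 22.2600; S(2,+1) = 39.0538; S(2,+2) = 68.5176
Terminal payoffs V(N, j) = max(S_T - K, 0):
  V(2,-2) = 0.000000; V(2,-1) = 0.000000; V(2,+0) = 0.300000; V(2,+1) = 17.093841; V(2,+2) = 46.557633
Backward induction: V(k, j) = exp(-r*dt) * [p_u * V(k+1, j+1) + p_m * V(k+1, j) + p_d * V(k+1, j-1)]
  V(1,-1) = exp(-r*dt) * [p_u*0.300000 + p_m*0.000000 + p_d*0.000000] = 0.037719
  V(1,+0) = exp(-r*dt) * [p_u*17.093841 + p_m*0.300000 + p_d*0.000000] = 2.345447
  V(1,+1) = exp(-r*dt) * [p_u*46.557633 + p_m*17.093841 + p_d*0.300000] = 17.094171
  V(0,+0) = exp(-r*dt) * [p_u*17.094171 + p_m*2.345447 + p_d*0.037719] = 3.690881

Answer: Price = V(0,0) = 3.6909


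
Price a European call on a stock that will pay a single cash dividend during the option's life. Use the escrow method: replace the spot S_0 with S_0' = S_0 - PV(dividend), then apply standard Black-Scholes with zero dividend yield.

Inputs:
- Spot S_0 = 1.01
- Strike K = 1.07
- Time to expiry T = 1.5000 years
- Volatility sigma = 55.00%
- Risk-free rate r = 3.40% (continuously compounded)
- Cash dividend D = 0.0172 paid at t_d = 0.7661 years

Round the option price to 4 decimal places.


PV(D) = D * exp(-r * t_d) = 0.0172 * 0.97428891 = 0.01675777
S_0' = S_0 - PV(D) = 1.0100 - 0.01675777 = 0.99324223
d1 = (ln(S_0'/K) + (r + sigma^2/2)*T) / (sigma*sqrt(T)) = 0.30200820
d2 = d1 - sigma*sqrt(T) = -0.37160148
exp(-rT) = 0.95027867
N(d1) = 0.61867709; N(d2) = 0.35509479
C = S_0' * N(d1) - K * exp(-rT) * N(d2) = 0.99324223 * 0.61867709 - 1.0700 * 0.95027867 * 0.35509479 = 0.2534

Answer: Price = 0.2534


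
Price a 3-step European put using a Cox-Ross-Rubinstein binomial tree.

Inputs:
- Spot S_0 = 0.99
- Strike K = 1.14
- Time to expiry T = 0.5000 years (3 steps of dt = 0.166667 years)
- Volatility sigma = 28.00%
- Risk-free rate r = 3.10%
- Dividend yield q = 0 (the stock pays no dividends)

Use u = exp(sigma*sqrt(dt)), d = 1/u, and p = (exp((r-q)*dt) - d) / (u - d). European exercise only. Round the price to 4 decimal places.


dt = T/N = 0.166667
u = exp(sigma*sqrt(dt)) = 1.121099; d = 1/u = 0.891982
p = (exp((r-q)*dt) - d) / (u - d) = 0.494062
Discount per step: exp(-r*dt) = 0.994847
Stock lattice S(k, i) with i counting down-moves:
  k=0: S(0,0) = 0.9900
  k=1: S(1,0) = 1.1099; S(1,1) = 0.8831
  k=2: S(2,0) = 1.2443; S(2,1) = 0.9900; S(2,2) = 0.7877
  k=3: S(3,0) = 1.3950; S(3,1) = 1.1099; S(3,2) = 0.8831; S(3,3) = 0.7026
Terminal payoffs V(N, i) = max(K - S_T, 0):
  V(3,0) = 0.000000; V(3,1) = 0.030112; V(3,2) = 0.256938; V(3,3) = 0.437408
Backward induction: V(k, i) = exp(-r*dt) * [p * V(k+1, i) + (1-p) * V(k+1, i+1)].
  V(2,0) = exp(-r*dt) * [p*0.000000 + (1-p)*0.030112] = 0.015156
  V(2,1) = exp(-r*dt) * [p*0.030112 + (1-p)*0.256938] = 0.144125
  V(2,2) = exp(-r*dt) * [p*0.256938 + (1-p)*0.437408] = 0.346450
  V(1,0) = exp(-r*dt) * [p*0.015156 + (1-p)*0.144125] = 0.079992
  V(1,1) = exp(-r*dt) * [p*0.144125 + (1-p)*0.346450] = 0.245219
  V(0,0) = exp(-r*dt) * [p*0.079992 + (1-p)*0.245219] = 0.162743

Answer: Price = V(0,0) = 0.1627


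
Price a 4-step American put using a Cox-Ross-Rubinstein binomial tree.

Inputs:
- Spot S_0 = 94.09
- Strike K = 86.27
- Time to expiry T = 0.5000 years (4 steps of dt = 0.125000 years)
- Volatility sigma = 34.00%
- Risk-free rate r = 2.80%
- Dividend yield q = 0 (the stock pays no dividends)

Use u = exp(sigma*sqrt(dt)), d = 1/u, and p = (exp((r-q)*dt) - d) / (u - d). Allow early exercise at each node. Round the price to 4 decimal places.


Answer: Price = V(0,0) = 5.2132

Derivation:
dt = T/N = 0.125000
u = exp(sigma*sqrt(dt)) = 1.127732; d = 1/u = 0.886736
p = (exp((r-q)*dt) - d) / (u - d) = 0.484533
Discount per step: exp(-r*dt) = 0.996506
Stock lattice S(k, i) with i counting down-moves:
  k=0: S(0,0) = 94.0900
  k=1: S(1,0) = 106.1083; S(1,1) = 83.4330
  k=2: S(2,0) = 119.6616; S(2,1) = 94.0900; S(2,2) = 73.9830
  k=3: S(3,0) = 134.9462; S(3,1) = 106.1083; S(3,2) = 83.4330; S(3,3) = 65.6034
  k=4: S(4,0) = 152.1831; S(4,1) = 119.6616; S(4,2) = 94.0900; S(4,3) = 73.9830; S(4,4) = 58.1729
Terminal payoffs V(N, i) = max(K - S_T, 0):
  V(4,0) = 0.000000; V(4,1) = 0.000000; V(4,2) = 0.000000; V(4,3) = 12.286991; V(4,4) = 28.097126
Backward induction: V(k, i) = exp(-r*dt) * [p * V(k+1, i) + (1-p) * V(k+1, i+1)]; then take max(V_cont, immediate exercise) for American.
  V(3,0) = exp(-r*dt) * [p*0.000000 + (1-p)*0.000000] = 0.000000; exercise = 0.000000; V(3,0) = max -> 0.000000
  V(3,1) = exp(-r*dt) * [p*0.000000 + (1-p)*0.000000] = 0.000000; exercise = 0.000000; V(3,1) = max -> 0.000000
  V(3,2) = exp(-r*dt) * [p*0.000000 + (1-p)*12.286991] = 6.311414; exercise = 2.837025; V(3,2) = max -> 6.311414
  V(3,3) = exp(-r*dt) * [p*12.286991 + (1-p)*28.097126] = 20.365197; exercise = 20.666614; V(3,3) = max -> 20.666614
  V(2,0) = exp(-r*dt) * [p*0.000000 + (1-p)*0.000000] = 0.000000; exercise = 0.000000; V(2,0) = max -> 0.000000
  V(2,1) = exp(-r*dt) * [p*0.000000 + (1-p)*6.311414] = 3.241961; exercise = 0.000000; V(2,1) = max -> 3.241961
  V(2,2) = exp(-r*dt) * [p*6.311414 + (1-p)*20.666614] = 13.663147; exercise = 12.286991; V(2,2) = max -> 13.663147
  V(1,0) = exp(-r*dt) * [p*0.000000 + (1-p)*3.241961] = 1.665287; exercise = 0.000000; V(1,0) = max -> 1.665287
  V(1,1) = exp(-r*dt) * [p*3.241961 + (1-p)*13.663147] = 8.583647; exercise = 2.837025; V(1,1) = max -> 8.583647
  V(0,0) = exp(-r*dt) * [p*1.665287 + (1-p)*8.583647] = 5.213198; exercise = 0.000000; V(0,0) = max -> 5.213198


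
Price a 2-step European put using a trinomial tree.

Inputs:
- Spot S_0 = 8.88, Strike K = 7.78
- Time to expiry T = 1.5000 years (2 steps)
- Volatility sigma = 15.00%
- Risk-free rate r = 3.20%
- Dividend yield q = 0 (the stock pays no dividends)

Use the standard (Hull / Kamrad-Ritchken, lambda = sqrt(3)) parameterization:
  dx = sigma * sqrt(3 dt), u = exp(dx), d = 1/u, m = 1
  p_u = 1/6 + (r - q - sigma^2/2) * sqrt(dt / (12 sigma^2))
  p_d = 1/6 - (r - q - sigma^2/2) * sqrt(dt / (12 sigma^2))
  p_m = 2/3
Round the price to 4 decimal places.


Answer: Price = V(0,0) = 0.1509

Derivation:
dt = T/N = 0.750000; dx = sigma*sqrt(3*dt) = 0.225000
u = exp(dx) = 1.252323; d = 1/u = 0.798516
p_u = 0.201250, p_m = 0.666667, p_d = 0.132083
Discount per step: exp(-r*dt) = 0.976286
Stock lattice S(k, j) with j the centered position index:
  k=0: S(0,+0) = 8.8800
  k=1: S(1,-1) = 7.0908; S(1,+0) = 8.8800; S(1,+1) = 11.1206
  k=2: S(2,-2) = 5.6621; S(2,-1) = 7.0908; S(2,+0) = 8.8800; S(2,+1) = 11.1206; S(2,+2) = 13.9266
Terminal payoffs V(N, j) = max(K - S_T, 0):
  V(2,-2) = 2.117862; V(2,-1) = 0.689176; V(2,+0) = 0.000000; V(2,+1) = 0.000000; V(2,+2) = 0.000000
Backward induction: V(k, j) = exp(-r*dt) * [p_u * V(k+1, j+1) + p_m * V(k+1, j) + p_d * V(k+1, j-1)]
  V(1,-1) = exp(-r*dt) * [p_u*0.000000 + p_m*0.689176 + p_d*2.117862] = 0.721656
  V(1,+0) = exp(-r*dt) * [p_u*0.000000 + p_m*0.000000 + p_d*0.689176] = 0.088870
  V(1,+1) = exp(-r*dt) * [p_u*0.000000 + p_m*0.000000 + p_d*0.000000] = 0.000000
  V(0,+0) = exp(-r*dt) * [p_u*0.000000 + p_m*0.088870 + p_d*0.721656] = 0.150900


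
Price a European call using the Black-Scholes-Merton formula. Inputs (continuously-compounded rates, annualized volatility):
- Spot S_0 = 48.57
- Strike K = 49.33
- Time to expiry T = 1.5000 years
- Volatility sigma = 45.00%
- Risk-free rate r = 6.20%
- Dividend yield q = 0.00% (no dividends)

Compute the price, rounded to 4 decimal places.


Answer: Price = 12.0604

Derivation:
d1 = (ln(S/K) + (r - q + 0.5*sigma^2) * T) / (sigma * sqrt(T)) = 0.41613863
d2 = d1 - sigma * sqrt(T) = -0.13499657
exp(-rT) = 0.91119350; exp(-qT) = 1.00000000
C = S_0 * exp(-qT) * N(d1) - K * exp(-rT) * N(d2)
N(d1) = 0.66134572; N(d2) = 0.44630729
C = 48.5700 * 1.00000000 * 0.66134572 - 49.3300 * 0.91119350 * 0.44630729 = 12.0604


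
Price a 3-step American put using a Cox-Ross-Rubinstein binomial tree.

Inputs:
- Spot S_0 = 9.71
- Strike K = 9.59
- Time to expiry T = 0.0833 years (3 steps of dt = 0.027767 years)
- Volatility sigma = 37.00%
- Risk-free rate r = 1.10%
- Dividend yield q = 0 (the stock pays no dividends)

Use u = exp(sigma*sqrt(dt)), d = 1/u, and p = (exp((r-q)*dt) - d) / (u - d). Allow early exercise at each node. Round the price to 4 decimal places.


dt = T/N = 0.027767
u = exp(sigma*sqrt(dt)) = 1.063595; d = 1/u = 0.940208
p = (exp((r-q)*dt) - d) / (u - d) = 0.487067
Discount per step: exp(-r*dt) = 0.999695
Stock lattice S(k, i) with i counting down-moves:
  k=0: S(0,0) = 9.7100
  k=1: S(1,0) = 10.3275; S(1,1) = 9.1294
  k=2: S(2,0) = 10.9843; S(2,1) = 9.7100; S(2,2) = 8.5836
  k=3: S(3,0) = 11.6828; S(3,1) = 10.3275; S(3,2) = 9.1294; S(3,3) = 8.0703
Terminal payoffs V(N, i) = max(K - S_T, 0):
  V(3,0) = 0.000000; V(3,1) = 0.000000; V(3,2) = 0.460582; V(3,3) = 1.519679
Backward induction: V(k, i) = exp(-r*dt) * [p * V(k+1, i) + (1-p) * V(k+1, i+1)]; then take max(V_cont, immediate exercise) for American.
  V(2,0) = exp(-r*dt) * [p*0.000000 + (1-p)*0.000000] = 0.000000; exercise = 0.000000; V(2,0) = max -> 0.000000
  V(2,1) = exp(-r*dt) * [p*0.000000 + (1-p)*0.460582] = 0.236176; exercise = 0.000000; V(2,1) = max -> 0.236176
  V(2,2) = exp(-r*dt) * [p*0.460582 + (1-p)*1.519679] = 1.003521; exercise = 1.006450; V(2,2) = max -> 1.006450
  V(1,0) = exp(-r*dt) * [p*0.000000 + (1-p)*0.236176] = 0.121105; exercise = 0.000000; V(1,0) = max -> 0.121105
  V(1,1) = exp(-r*dt) * [p*0.236176 + (1-p)*1.006450] = 0.631082; exercise = 0.460582; V(1,1) = max -> 0.631082
  V(0,0) = exp(-r*dt) * [p*0.121105 + (1-p)*0.631082] = 0.382572; exercise = 0.000000; V(0,0) = max -> 0.382572

Answer: Price = V(0,0) = 0.3826


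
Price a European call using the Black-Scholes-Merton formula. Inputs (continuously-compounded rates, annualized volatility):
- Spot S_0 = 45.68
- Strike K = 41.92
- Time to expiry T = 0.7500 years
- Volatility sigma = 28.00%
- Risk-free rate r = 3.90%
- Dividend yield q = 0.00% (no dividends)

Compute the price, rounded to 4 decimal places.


Answer: Price = 7.1111

Derivation:
d1 = (ln(S/K) + (r - q + 0.5*sigma^2) * T) / (sigma * sqrt(T)) = 0.59610395
d2 = d1 - sigma * sqrt(T) = 0.35361683
exp(-rT) = 0.97117364; exp(-qT) = 1.00000000
C = S_0 * exp(-qT) * N(d1) - K * exp(-rT) * N(d2)
N(d1) = 0.72444711; N(d2) = 0.63818697
C = 45.6800 * 1.00000000 * 0.72444711 - 41.9200 * 0.97117364 * 0.63818697 = 7.1111


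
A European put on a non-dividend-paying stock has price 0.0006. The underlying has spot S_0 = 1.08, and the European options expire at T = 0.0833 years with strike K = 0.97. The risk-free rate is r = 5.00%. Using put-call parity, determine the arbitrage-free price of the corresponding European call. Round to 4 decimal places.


Put-call parity: C - P = S_0 * exp(-qT) - K * exp(-rT).
S_0 * exp(-qT) = 1.0800 * 1.00000000 = 1.08000000
K * exp(-rT) = 0.9700 * 0.99584366 = 0.96596835
C = P + S*exp(-qT) - K*exp(-rT)
C = 0.0006 + 1.08000000 - 0.96596835 = 0.1146

Answer: Call price = 0.1146


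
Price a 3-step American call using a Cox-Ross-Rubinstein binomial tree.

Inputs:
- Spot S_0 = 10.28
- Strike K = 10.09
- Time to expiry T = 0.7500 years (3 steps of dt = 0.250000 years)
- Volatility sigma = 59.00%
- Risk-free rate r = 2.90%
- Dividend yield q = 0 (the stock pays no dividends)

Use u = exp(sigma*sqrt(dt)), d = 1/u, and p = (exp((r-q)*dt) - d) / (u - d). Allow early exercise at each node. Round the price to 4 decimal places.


Answer: Price = V(0,0) = 2.4057

Derivation:
dt = T/N = 0.250000
u = exp(sigma*sqrt(dt)) = 1.343126; d = 1/u = 0.744532
p = (exp((r-q)*dt) - d) / (u - d) = 0.438936
Discount per step: exp(-r*dt) = 0.992776
Stock lattice S(k, i) with i counting down-moves:
  k=0: S(0,0) = 10.2800
  k=1: S(1,0) = 13.8073; S(1,1) = 7.6538
  k=2: S(2,0) = 18.5450; S(2,1) = 10.2800; S(2,2) = 5.6985
  k=3: S(3,0) = 24.9083; S(3,1) = 13.8073; S(3,2) = 7.6538; S(3,3) = 4.2427
Terminal payoffs V(N, i) = max(S_T - K, 0):
  V(3,0) = 14.818280; V(3,1) = 3.717339; V(3,2) = 0.000000; V(3,3) = 0.000000
Backward induction: V(k, i) = exp(-r*dt) * [p * V(k+1, i) + (1-p) * V(k+1, i+1)]; then take max(V_cont, immediate exercise) for American.
  V(2,0) = exp(-r*dt) * [p*14.818280 + (1-p)*3.717339] = 8.527889; exercise = 8.455001; V(2,0) = max -> 8.527889
  V(2,1) = exp(-r*dt) * [p*3.717339 + (1-p)*0.000000] = 1.619887; exercise = 0.190000; V(2,1) = max -> 1.619887
  V(2,2) = exp(-r*dt) * [p*0.000000 + (1-p)*0.000000] = 0.000000; exercise = 0.000000; V(2,2) = max -> 0.000000
  V(1,0) = exp(-r*dt) * [p*8.527889 + (1-p)*1.619887] = 4.618452; exercise = 3.717339; V(1,0) = max -> 4.618452
  V(1,1) = exp(-r*dt) * [p*1.619887 + (1-p)*0.000000] = 0.705890; exercise = 0.000000; V(1,1) = max -> 0.705890
  V(0,0) = exp(-r*dt) * [p*4.618452 + (1-p)*0.705890] = 2.405749; exercise = 0.190000; V(0,0) = max -> 2.405749


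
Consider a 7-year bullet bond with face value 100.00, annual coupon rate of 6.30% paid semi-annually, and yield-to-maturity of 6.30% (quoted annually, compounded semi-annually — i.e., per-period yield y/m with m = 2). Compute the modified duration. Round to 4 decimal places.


Answer: Modified duration = 5.5907

Derivation:
Coupon per period c = face * coupon_rate / m = 3.150000
Periods per year m = 2; per-period yield y/m = 0.031500
Number of cashflows N = 14
Cashflows (t years, CF_t, discount factor 1/(1+y/m)^(m*t), PV):
  t = 0.5000: CF_t = 3.150000, DF = 0.969462, PV = 3.053805
  t = 1.0000: CF_t = 3.150000, DF = 0.939856, PV = 2.960548
  t = 1.5000: CF_t = 3.150000, DF = 0.911155, PV = 2.870139
  t = 2.0000: CF_t = 3.150000, DF = 0.883330, PV = 2.782490
  t = 2.5000: CF_t = 3.150000, DF = 0.856355, PV = 2.697518
  t = 3.0000: CF_t = 3.150000, DF = 0.830204, PV = 2.615141
  t = 3.5000: CF_t = 3.150000, DF = 0.804851, PV = 2.535280
  t = 4.0000: CF_t = 3.150000, DF = 0.780272, PV = 2.457857
  t = 4.5000: CF_t = 3.150000, DF = 0.756444, PV = 2.382799
  t = 5.0000: CF_t = 3.150000, DF = 0.733344, PV = 2.310033
  t = 5.5000: CF_t = 3.150000, DF = 0.710949, PV = 2.239489
  t = 6.0000: CF_t = 3.150000, DF = 0.689238, PV = 2.171100
  t = 6.5000: CF_t = 3.150000, DF = 0.668190, PV = 2.104799
  t = 7.0000: CF_t = 103.150000, DF = 0.647785, PV = 66.819001
Price P = sum_t PV_t = 100.000000
First compute Macaulay numerator sum_t t * PV_t:
  t * PV_t at t = 0.5000: 1.526903
  t * PV_t at t = 1.0000: 2.960548
  t * PV_t at t = 1.5000: 4.305208
  t * PV_t at t = 2.0000: 5.564980
  t * PV_t at t = 2.5000: 6.743796
  t * PV_t at t = 3.0000: 7.845424
  t * PV_t at t = 3.5000: 8.873480
  t * PV_t at t = 4.0000: 9.831430
  t * PV_t at t = 4.5000: 10.722597
  t * PV_t at t = 5.0000: 11.550166
  t * PV_t at t = 5.5000: 12.317191
  t * PV_t at t = 6.0000: 13.026598
  t * PV_t at t = 6.5000: 13.681191
  t * PV_t at t = 7.0000: 467.733009
Macaulay duration D = 576.682520 / 100.000000 = 5.766825
Modified duration = D / (1 + y/m) = 5.766825 / (1 + 0.031500) = 5.590718


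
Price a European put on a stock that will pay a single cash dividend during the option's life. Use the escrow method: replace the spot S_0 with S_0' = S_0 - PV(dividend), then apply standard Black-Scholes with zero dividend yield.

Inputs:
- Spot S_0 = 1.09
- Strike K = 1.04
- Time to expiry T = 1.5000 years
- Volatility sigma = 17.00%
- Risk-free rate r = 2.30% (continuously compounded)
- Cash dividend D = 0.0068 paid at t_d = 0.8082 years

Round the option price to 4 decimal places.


Answer: Price = 0.0528

Derivation:
PV(D) = D * exp(-r * t_d) = 0.0068 * 0.98158310 = 0.00667477
S_0' = S_0 - PV(D) = 1.0900 - 0.00667477 = 1.08332523
d1 = (ln(S_0'/K) + (r + sigma^2/2)*T) / (sigma*sqrt(T)) = 0.46583300
d2 = d1 - sigma*sqrt(T) = 0.25762638
exp(-rT) = 0.96608834
N(-d1) = 0.32066752; N(-d2) = 0.39834764
P = K * exp(-rT) * N(-d2) - S_0' * N(-d1) = 1.0400 * 0.96608834 * 0.39834764 - 1.08332523 * 0.32066752 = 0.0528


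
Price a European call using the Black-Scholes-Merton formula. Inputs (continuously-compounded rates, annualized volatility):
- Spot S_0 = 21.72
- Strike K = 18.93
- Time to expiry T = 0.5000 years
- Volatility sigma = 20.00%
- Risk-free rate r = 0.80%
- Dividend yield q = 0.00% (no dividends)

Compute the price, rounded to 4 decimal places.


d1 = (ln(S/K) + (r - q + 0.5*sigma^2) * T) / (sigma * sqrt(T)) = 1.07116445
d2 = d1 - sigma * sqrt(T) = 0.92974310
exp(-rT) = 0.99600799; exp(-qT) = 1.00000000
C = S_0 * exp(-qT) * N(d1) - K * exp(-rT) * N(d2)
N(d1) = 0.85795225; N(d2) = 0.82374794
C = 21.7200 * 1.00000000 * 0.85795225 - 18.9300 * 0.99600799 * 0.82374794 = 3.1034

Answer: Price = 3.1034


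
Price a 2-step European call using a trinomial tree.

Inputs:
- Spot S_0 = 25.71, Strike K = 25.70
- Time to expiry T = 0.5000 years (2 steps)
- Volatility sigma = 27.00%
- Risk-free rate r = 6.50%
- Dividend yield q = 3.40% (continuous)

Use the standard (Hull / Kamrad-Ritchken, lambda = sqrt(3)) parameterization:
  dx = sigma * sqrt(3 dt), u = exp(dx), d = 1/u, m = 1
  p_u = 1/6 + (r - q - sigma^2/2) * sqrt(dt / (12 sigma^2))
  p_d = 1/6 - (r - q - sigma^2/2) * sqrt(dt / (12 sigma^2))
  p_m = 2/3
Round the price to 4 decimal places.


Answer: Price = V(0,0) = 1.8366

Derivation:
dt = T/N = 0.250000; dx = sigma*sqrt(3*dt) = 0.233827
u = exp(dx) = 1.263426; d = 1/u = 0.791499
p_u = 0.163753, p_m = 0.666667, p_d = 0.169580
Discount per step: exp(-r*dt) = 0.983881
Stock lattice S(k, j) with j the centered position index:
  k=0: S(0,+0) = 25.7100
  k=1: S(1,-1) = 20.3494; S(1,+0) = 25.7100; S(1,+1) = 32.4827
  k=2: S(2,-2) = 16.1066; S(2,-1) = 20.3494; S(2,+0) = 25.7100; S(2,+1) = 32.4827; S(2,+2) = 41.0394
Terminal payoffs V(N, j) = max(S_T - K, 0):
  V(2,-2) = 0.000000; V(2,-1) = 0.000000; V(2,+0) = 0.010000; V(2,+1) = 6.782675; V(2,+2) = 15.339448
Backward induction: V(k, j) = exp(-r*dt) * [p_u * V(k+1, j+1) + p_m * V(k+1, j) + p_d * V(k+1, j-1)]
  V(1,-1) = exp(-r*dt) * [p_u*0.010000 + p_m*0.000000 + p_d*0.000000] = 0.001611
  V(1,+0) = exp(-r*dt) * [p_u*6.782675 + p_m*0.010000 + p_d*0.000000] = 1.099341
  V(1,+1) = exp(-r*dt) * [p_u*15.339448 + p_m*6.782675 + p_d*0.010000] = 6.921962
  V(0,+0) = exp(-r*dt) * [p_u*6.921962 + p_m*1.099341 + p_d*0.001611] = 1.836573


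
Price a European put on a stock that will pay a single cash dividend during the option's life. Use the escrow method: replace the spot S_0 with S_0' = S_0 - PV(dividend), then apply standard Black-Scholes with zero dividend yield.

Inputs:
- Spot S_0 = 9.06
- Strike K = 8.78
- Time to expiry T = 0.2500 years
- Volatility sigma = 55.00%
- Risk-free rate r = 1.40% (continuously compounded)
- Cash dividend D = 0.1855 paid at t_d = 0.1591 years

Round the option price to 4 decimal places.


Answer: Price = 0.9022

Derivation:
PV(D) = D * exp(-r * t_d) = 0.1855 * 0.99777508 = 0.18508728
S_0' = S_0 - PV(D) = 9.0600 - 0.18508728 = 8.87491272
d1 = (ln(S_0'/K) + (r + sigma^2/2)*T) / (sigma*sqrt(T)) = 0.18932579
d2 = d1 - sigma*sqrt(T) = -0.08567421
exp(-rT) = 0.99650612
N(-d1) = 0.42491874; N(-d2) = 0.53413730
P = K * exp(-rT) * N(-d2) - S_0' * N(-d1) = 8.7800 * 0.99650612 * 0.53413730 - 8.87491272 * 0.42491874 = 0.9022


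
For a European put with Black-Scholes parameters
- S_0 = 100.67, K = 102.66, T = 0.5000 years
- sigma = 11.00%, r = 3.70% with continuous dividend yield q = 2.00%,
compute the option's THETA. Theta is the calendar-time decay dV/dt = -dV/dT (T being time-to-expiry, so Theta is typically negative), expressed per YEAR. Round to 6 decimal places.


d1 = -0.1034910736; d2 = -0.1812728195
phi(d1) = 0.3968115745; exp(-qT) = 0.9900498337; exp(-rT) = 0.9816700746
Theta = -S*exp(-qT)*phi(d1)*sigma/(2*sqrt(T)) + r*K*exp(-rT)*N(-d2) - q*S*exp(-qT)*N(-d1)
N(-d1) = 0.5412133831; N(-d2) = 0.5719232803; sqrt(T) = 0.7071067812
Term 1 = -100.6700 * 0.9900498337 * 0.3968115745 * 0.1100 / (2 * 0.7071067812) = -3.0762324042
Term 2 = 0.0370 * 102.6600 * 0.9816700746 * 0.5719232803 = 2.1325848080
Term 3 = -0.0200 * 100.6700 * 0.9900498337 * 0.5412133831 = -1.0788365380
Theta = -3.0762324042 + (2.1325848080) + (-1.0788365380) = -2.022484

Answer: Theta = -2.022484


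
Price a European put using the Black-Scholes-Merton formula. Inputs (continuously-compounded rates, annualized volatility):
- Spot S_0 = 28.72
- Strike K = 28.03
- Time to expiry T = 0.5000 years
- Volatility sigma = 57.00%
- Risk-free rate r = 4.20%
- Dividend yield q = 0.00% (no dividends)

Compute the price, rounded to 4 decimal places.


d1 = (ln(S/K) + (r - q + 0.5*sigma^2) * T) / (sigma * sqrt(T)) = 0.31396379
d2 = d1 - sigma * sqrt(T) = -0.08908707
exp(-rT) = 0.97921896; exp(-qT) = 1.00000000
P = K * exp(-rT) * N(-d2) - S_0 * exp(-qT) * N(-d1)
N(-d1) = 0.37677427; N(-d2) = 0.53549364
P = 28.0300 * 0.97921896 * 0.53549364 - 28.7200 * 1.00000000 * 0.37677427 = 3.8770

Answer: Price = 3.8770


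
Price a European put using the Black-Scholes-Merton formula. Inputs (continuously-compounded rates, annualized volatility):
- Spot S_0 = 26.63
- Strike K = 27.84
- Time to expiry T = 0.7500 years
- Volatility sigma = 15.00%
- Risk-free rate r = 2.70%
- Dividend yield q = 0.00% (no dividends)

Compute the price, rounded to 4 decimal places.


d1 = (ln(S/K) + (r - q + 0.5*sigma^2) * T) / (sigma * sqrt(T)) = -0.12122767
d2 = d1 - sigma * sqrt(T) = -0.25113148
exp(-rT) = 0.97995365; exp(-qT) = 1.00000000
P = K * exp(-rT) * N(-d2) - S_0 * exp(-qT) * N(-d1)
N(-d1) = 0.54824464; N(-d2) = 0.59914377
P = 27.8400 * 0.97995365 * 0.59914377 - 26.6300 * 1.00000000 * 0.54824464 = 1.7460

Answer: Price = 1.7460


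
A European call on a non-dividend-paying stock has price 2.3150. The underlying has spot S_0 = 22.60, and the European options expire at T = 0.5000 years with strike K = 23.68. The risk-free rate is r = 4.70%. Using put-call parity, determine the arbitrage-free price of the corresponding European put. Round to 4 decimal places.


Answer: Put price = 2.8450

Derivation:
Put-call parity: C - P = S_0 * exp(-qT) - K * exp(-rT).
S_0 * exp(-qT) = 22.6000 * 1.00000000 = 22.60000000
K * exp(-rT) = 23.6800 * 0.97677397 = 23.13000772
P = C - S*exp(-qT) + K*exp(-rT)
P = 2.3150 - 22.60000000 + 23.13000772 = 2.8450


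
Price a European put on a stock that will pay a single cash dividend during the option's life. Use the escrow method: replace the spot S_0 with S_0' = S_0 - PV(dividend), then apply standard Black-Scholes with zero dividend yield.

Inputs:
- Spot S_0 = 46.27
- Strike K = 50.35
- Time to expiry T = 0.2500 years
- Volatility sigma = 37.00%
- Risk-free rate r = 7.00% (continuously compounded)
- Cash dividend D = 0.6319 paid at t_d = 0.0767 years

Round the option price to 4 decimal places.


PV(D) = D * exp(-r * t_d) = 0.6319 * 0.99464539 = 0.62851642
S_0' = S_0 - PV(D) = 46.2700 - 0.62851642 = 45.64148358
d1 = (ln(S_0'/K) + (r + sigma^2/2)*T) / (sigma*sqrt(T)) = -0.34361669
d2 = d1 - sigma*sqrt(T) = -0.52861669
exp(-rT) = 0.98265224
N(-d1) = 0.63443272; N(-d2) = 0.70146431
P = K * exp(-rT) * N(-d2) - S_0' * N(-d1) = 50.3500 * 0.98265224 * 0.70146431 - 45.64148358 * 0.63443272 = 5.7496

Answer: Price = 5.7496


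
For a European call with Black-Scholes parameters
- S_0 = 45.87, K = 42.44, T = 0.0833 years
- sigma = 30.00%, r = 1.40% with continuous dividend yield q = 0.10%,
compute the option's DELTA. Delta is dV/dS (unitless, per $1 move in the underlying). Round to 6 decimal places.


Answer: Delta = 0.829740

Derivation:
d1 = 0.9534121024; d2 = 0.8668268843
phi(d1) = 0.2532353839; exp(-qT) = 0.9999167035; exp(-rT) = 0.9988344797
N(d1) = 0.8298093441
Delta = exp(-qT) * N(d1) = 0.9999167035 * 0.8298093441 = 0.829740


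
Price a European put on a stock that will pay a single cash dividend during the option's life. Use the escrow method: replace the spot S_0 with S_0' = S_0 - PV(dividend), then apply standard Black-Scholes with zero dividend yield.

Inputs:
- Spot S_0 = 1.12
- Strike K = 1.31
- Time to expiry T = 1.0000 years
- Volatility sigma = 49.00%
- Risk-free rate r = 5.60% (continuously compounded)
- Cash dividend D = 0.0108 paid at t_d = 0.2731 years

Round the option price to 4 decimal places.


PV(D) = D * exp(-r * t_d) = 0.0108 * 0.98482275 = 0.01063609
S_0' = S_0 - PV(D) = 1.1200 - 0.01063609 = 1.10936391
d1 = (ln(S_0'/K) + (r + sigma^2/2)*T) / (sigma*sqrt(T)) = 0.02001972
d2 = d1 - sigma*sqrt(T) = -0.46998028
exp(-rT) = 0.94553914
N(-d1) = 0.49201382; N(-d2) = 0.68081545
P = K * exp(-rT) * N(-d2) - S_0' * N(-d1) = 1.3100 * 0.94553914 * 0.68081545 - 1.10936391 * 0.49201382 = 0.2975

Answer: Price = 0.2975


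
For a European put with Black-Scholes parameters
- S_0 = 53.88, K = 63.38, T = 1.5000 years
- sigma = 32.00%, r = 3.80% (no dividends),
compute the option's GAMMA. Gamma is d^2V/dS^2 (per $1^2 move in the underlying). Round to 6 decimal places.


Answer: Gamma = 0.018842

Derivation:
d1 = -0.0729463218; d2 = -0.4648646806
phi(d1) = 0.3978822721; exp(-qT) = 1.0000000000; exp(-rT) = 0.9445940694
Gamma = exp(-qT) * phi(d1) / (S * sigma * sqrt(T)) = 1.0000000000 * 0.3978822721 / (53.8800 * 0.3200 * 1.2247448714) = 0.018842


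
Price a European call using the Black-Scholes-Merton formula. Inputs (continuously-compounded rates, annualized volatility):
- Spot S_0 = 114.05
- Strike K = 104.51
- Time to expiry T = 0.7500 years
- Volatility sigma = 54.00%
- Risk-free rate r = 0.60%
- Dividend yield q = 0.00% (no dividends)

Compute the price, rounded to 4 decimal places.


d1 = (ln(S/K) + (r - q + 0.5*sigma^2) * T) / (sigma * sqrt(T)) = 0.43024182
d2 = d1 - sigma * sqrt(T) = -0.03741190
exp(-rT) = 0.99551011; exp(-qT) = 1.00000000
C = S_0 * exp(-qT) * N(d1) - K * exp(-rT) * N(d2)
N(d1) = 0.66649013; N(d2) = 0.48507829
C = 114.0500 * 1.00000000 * 0.66649013 - 104.5100 * 0.99551011 * 0.48507829 = 25.5453

Answer: Price = 25.5453


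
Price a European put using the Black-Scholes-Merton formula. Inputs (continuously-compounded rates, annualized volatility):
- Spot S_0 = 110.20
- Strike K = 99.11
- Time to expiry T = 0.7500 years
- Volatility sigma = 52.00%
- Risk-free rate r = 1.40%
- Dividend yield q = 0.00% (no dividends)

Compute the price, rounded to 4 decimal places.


d1 = (ln(S/K) + (r - q + 0.5*sigma^2) * T) / (sigma * sqrt(T)) = 0.48401172
d2 = d1 - sigma * sqrt(T) = 0.03367851
exp(-rT) = 0.98955493; exp(-qT) = 1.00000000
P = K * exp(-rT) * N(-d2) - S_0 * exp(-qT) * N(-d1)
N(-d1) = 0.31418878; N(-d2) = 0.48656676
P = 99.1100 * 0.98955493 * 0.48656676 - 110.2000 * 1.00000000 * 0.31418878 = 13.0963

Answer: Price = 13.0963


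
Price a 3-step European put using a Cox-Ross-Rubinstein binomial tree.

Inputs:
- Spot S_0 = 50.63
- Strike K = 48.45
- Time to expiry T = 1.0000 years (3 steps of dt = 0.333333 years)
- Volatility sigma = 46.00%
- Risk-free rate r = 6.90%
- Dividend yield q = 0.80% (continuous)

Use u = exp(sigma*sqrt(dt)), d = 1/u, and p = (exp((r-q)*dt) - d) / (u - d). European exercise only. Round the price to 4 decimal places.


Answer: Price = V(0,0) = 7.0628

Derivation:
dt = T/N = 0.333333
u = exp(sigma*sqrt(dt)) = 1.304189; d = 1/u = 0.766760
p = (exp((r-q)*dt) - d) / (u - d) = 0.472214
Discount per step: exp(-r*dt) = 0.977262
Stock lattice S(k, i) with i counting down-moves:
  k=0: S(0,0) = 50.6300
  k=1: S(1,0) = 66.0311; S(1,1) = 38.8211
  k=2: S(2,0) = 86.1170; S(2,1) = 50.6300; S(2,2) = 29.7665
  k=3: S(3,0) = 112.3128; S(3,1) = 66.0311; S(3,2) = 38.8211; S(3,3) = 22.8237
Terminal payoffs V(N, i) = max(K - S_T, 0):
  V(3,0) = 0.000000; V(3,1) = 0.000000; V(3,2) = 9.628929; V(3,3) = 25.626267
Backward induction: V(k, i) = exp(-r*dt) * [p * V(k+1, i) + (1-p) * V(k+1, i+1)].
  V(2,0) = exp(-r*dt) * [p*0.000000 + (1-p)*0.000000] = 0.000000
  V(2,1) = exp(-r*dt) * [p*0.000000 + (1-p)*9.628929] = 4.966462
  V(2,2) = exp(-r*dt) * [p*9.628929 + (1-p)*25.626267] = 17.661185
  V(1,0) = exp(-r*dt) * [p*0.000000 + (1-p)*4.966462] = 2.561629
  V(1,1) = exp(-r*dt) * [p*4.966462 + (1-p)*17.661185] = 11.401290
  V(0,0) = exp(-r*dt) * [p*2.561629 + (1-p)*11.401290] = 7.062752


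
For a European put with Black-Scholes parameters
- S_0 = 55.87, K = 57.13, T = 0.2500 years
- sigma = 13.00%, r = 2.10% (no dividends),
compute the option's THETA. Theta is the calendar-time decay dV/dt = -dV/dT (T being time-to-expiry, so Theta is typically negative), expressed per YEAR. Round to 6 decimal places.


d1 = -0.2298355272; d2 = -0.2948355272
phi(d1) = 0.3885432779; exp(-qT) = 1.0000000000; exp(-rT) = 0.9947637572
Theta = -S*exp(-qT)*phi(d1)*sigma/(2*sqrt(T)) + r*K*exp(-rT)*N(-d2) - q*S*exp(-qT)*N(-d1)
N(-d1) = 0.5908902115; N(-d2) = 0.6159402373; sqrt(T) = 0.5000000000
Term 1 = -55.8700 * 1.0000000000 * 0.3885432779 * 0.1300 / (2 * 0.5000000000) = -2.8220286817
Term 2 = 0.0210 * 57.1300 * 0.9947637572 * 0.6159402373 = 0.7350925965
Term 3 = 0 (no dividend yield, q = 0)
Theta = -2.8220286817 + (0.7350925965) + (0.0000000000) = -2.086936

Answer: Theta = -2.086936


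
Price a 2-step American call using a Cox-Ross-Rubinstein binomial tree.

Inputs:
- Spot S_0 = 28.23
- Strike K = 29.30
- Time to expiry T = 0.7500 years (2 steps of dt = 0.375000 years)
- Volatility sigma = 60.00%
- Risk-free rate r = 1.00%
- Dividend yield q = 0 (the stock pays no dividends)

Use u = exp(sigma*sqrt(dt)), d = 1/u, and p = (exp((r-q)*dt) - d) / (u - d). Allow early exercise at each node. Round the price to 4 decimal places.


Answer: Price = V(0,0) = 5.0333

Derivation:
dt = T/N = 0.375000
u = exp(sigma*sqrt(dt)) = 1.444009; d = 1/u = 0.692516
p = (exp((r-q)*dt) - d) / (u - d) = 0.414163
Discount per step: exp(-r*dt) = 0.996257
Stock lattice S(k, i) with i counting down-moves:
  k=0: S(0,0) = 28.2300
  k=1: S(1,0) = 40.7644; S(1,1) = 19.5497
  k=2: S(2,0) = 58.8641; S(2,1) = 28.2300; S(2,2) = 13.5385
Terminal payoffs V(N, i) = max(S_T - K, 0):
  V(2,0) = 29.564145; V(2,1) = 0.000000; V(2,2) = 0.000000
Backward induction: V(k, i) = exp(-r*dt) * [p * V(k+1, i) + (1-p) * V(k+1, i+1)]; then take max(V_cont, immediate exercise) for American.
  V(1,0) = exp(-r*dt) * [p*29.564145 + (1-p)*0.000000] = 12.198550; exercise = 11.464382; V(1,0) = max -> 12.198550
  V(1,1) = exp(-r*dt) * [p*0.000000 + (1-p)*0.000000] = 0.000000; exercise = 0.000000; V(1,1) = max -> 0.000000
  V(0,0) = exp(-r*dt) * [p*12.198550 + (1-p)*0.000000] = 5.033280; exercise = 0.000000; V(0,0) = max -> 5.033280


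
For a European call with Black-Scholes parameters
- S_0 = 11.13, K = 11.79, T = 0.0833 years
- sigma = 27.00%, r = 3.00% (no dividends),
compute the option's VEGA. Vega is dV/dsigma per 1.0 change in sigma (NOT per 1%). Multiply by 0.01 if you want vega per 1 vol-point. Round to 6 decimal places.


Answer: Vega = 1.025102

Derivation:
d1 = -0.6682211196; d2 = -0.7461478159
phi(d1) = 0.3191167469; exp(-qT) = 1.0000000000; exp(-rT) = 0.9975041199
Vega = S * exp(-qT) * phi(d1) * sqrt(T) = 11.1300 * 1.0000000000 * 0.3191167469 * 0.2886173938 = 1.025102


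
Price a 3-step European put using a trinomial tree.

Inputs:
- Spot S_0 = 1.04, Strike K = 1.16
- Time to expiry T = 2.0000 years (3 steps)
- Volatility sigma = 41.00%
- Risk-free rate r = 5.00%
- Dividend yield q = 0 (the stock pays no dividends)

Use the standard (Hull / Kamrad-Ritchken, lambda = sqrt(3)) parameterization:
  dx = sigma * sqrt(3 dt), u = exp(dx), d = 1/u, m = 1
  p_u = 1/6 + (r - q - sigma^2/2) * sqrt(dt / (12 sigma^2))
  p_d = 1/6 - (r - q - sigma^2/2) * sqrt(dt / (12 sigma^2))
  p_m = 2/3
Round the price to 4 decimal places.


dt = T/N = 0.666667; dx = sigma*sqrt(3*dt) = 0.579828
u = exp(dx) = 1.785730; d = 1/u = 0.559995
p_u = 0.147092, p_m = 0.666667, p_d = 0.186241
Discount per step: exp(-r*dt) = 0.967216
Stock lattice S(k, j) with j the centered position index:
  k=0: S(0,+0) = 1.0400
  k=1: S(1,-1) = 0.5824; S(1,+0) = 1.0400; S(1,+1) = 1.8572
  k=2: S(2,-2) = 0.3261; S(2,-1) = 0.5824; S(2,+0) = 1.0400; S(2,+1) = 1.8572; S(2,+2) = 3.3164
  k=3: S(3,-3) = 0.1826; S(3,-2) = 0.3261; S(3,-1) = 0.5824; S(3,+0) = 1.0400; S(3,+1) = 1.8572; S(3,+2) = 3.3164; S(3,+3) = 5.9222
Terminal payoffs V(N, j) = max(K - S_T, 0):
  V(3,-3) = 0.977364; V(3,-2) = 0.833862; V(3,-1) = 0.577605; V(3,+0) = 0.120000; V(3,+1) = 0.000000; V(3,+2) = 0.000000; V(3,+3) = 0.000000
Backward induction: V(k, j) = exp(-r*dt) * [p_u * V(k+1, j+1) + p_m * V(k+1, j) + p_d * V(k+1, j-1)]
  V(2,-2) = exp(-r*dt) * [p_u*0.577605 + p_m*0.833862 + p_d*0.977364] = 0.795917
  V(2,-1) = exp(-r*dt) * [p_u*0.120000 + p_m*0.577605 + p_d*0.833862] = 0.539727
  V(2,+0) = exp(-r*dt) * [p_u*0.000000 + p_m*0.120000 + p_d*0.577605] = 0.181425
  V(2,+1) = exp(-r*dt) * [p_u*0.000000 + p_m*0.000000 + p_d*0.120000] = 0.021616
  V(2,+2) = exp(-r*dt) * [p_u*0.000000 + p_m*0.000000 + p_d*0.000000] = 0.000000
  V(1,-1) = exp(-r*dt) * [p_u*0.181425 + p_m*0.539727 + p_d*0.795917] = 0.517206
  V(1,+0) = exp(-r*dt) * [p_u*0.021616 + p_m*0.181425 + p_d*0.539727] = 0.217284
  V(1,+1) = exp(-r*dt) * [p_u*0.000000 + p_m*0.021616 + p_d*0.181425] = 0.046619
  V(0,+0) = exp(-r*dt) * [p_u*0.046619 + p_m*0.217284 + p_d*0.517206] = 0.239907

Answer: Price = V(0,0) = 0.2399


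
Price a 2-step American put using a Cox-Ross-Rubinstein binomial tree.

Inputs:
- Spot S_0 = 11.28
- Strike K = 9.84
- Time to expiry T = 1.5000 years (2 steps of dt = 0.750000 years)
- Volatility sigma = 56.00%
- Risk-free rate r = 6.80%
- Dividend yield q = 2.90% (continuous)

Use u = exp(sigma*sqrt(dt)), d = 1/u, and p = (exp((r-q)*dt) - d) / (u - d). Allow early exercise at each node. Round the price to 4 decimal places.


dt = T/N = 0.750000
u = exp(sigma*sqrt(dt)) = 1.624133; d = 1/u = 0.615713
p = (exp((r-q)*dt) - d) / (u - d) = 0.410512
Discount per step: exp(-r*dt) = 0.950279
Stock lattice S(k, i) with i counting down-moves:
  k=0: S(0,0) = 11.2800
  k=1: S(1,0) = 18.3202; S(1,1) = 6.9452
  k=2: S(2,0) = 29.7545; S(2,1) = 11.2800; S(2,2) = 4.2763
Terminal payoffs V(N, i) = max(K - S_T, 0):
  V(2,0) = 0.000000; V(2,1) = 0.000000; V(2,2) = 5.563723
Backward induction: V(k, i) = exp(-r*dt) * [p * V(k+1, i) + (1-p) * V(k+1, i+1)]; then take max(V_cont, immediate exercise) for American.
  V(1,0) = exp(-r*dt) * [p*0.000000 + (1-p)*0.000000] = 0.000000; exercise = 0.000000; V(1,0) = max -> 0.000000
  V(1,1) = exp(-r*dt) * [p*0.000000 + (1-p)*5.563723] = 3.116673; exercise = 2.894757; V(1,1) = max -> 3.116673
  V(0,0) = exp(-r*dt) * [p*0.000000 + (1-p)*3.116673] = 1.745890; exercise = 0.000000; V(0,0) = max -> 1.745890

Answer: Price = V(0,0) = 1.7459


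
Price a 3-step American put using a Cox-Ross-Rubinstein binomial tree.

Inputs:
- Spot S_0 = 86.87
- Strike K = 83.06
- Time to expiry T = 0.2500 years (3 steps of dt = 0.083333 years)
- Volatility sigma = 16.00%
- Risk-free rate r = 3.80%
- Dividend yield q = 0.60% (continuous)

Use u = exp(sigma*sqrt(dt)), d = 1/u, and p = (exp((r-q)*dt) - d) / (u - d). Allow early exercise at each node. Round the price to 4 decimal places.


Answer: Price = V(0,0) = 0.9189

Derivation:
dt = T/N = 0.083333
u = exp(sigma*sqrt(dt)) = 1.047271; d = 1/u = 0.954862
p = (exp((r-q)*dt) - d) / (u - d) = 0.517351
Discount per step: exp(-r*dt) = 0.996838
Stock lattice S(k, i) with i counting down-moves:
  k=0: S(0,0) = 86.8700
  k=1: S(1,0) = 90.9765; S(1,1) = 82.9489
  k=2: S(2,0) = 95.2770; S(2,1) = 86.8700; S(2,2) = 79.2048
  k=3: S(3,0) = 99.7809; S(3,1) = 90.9765; S(3,2) = 82.9489; S(3,3) = 75.6297
Terminal payoffs V(N, i) = max(K - S_T, 0):
  V(3,0) = 0.000000; V(3,1) = 0.000000; V(3,2) = 0.111102; V(3,3) = 7.430329
Backward induction: V(k, i) = exp(-r*dt) * [p * V(k+1, i) + (1-p) * V(k+1, i+1)]; then take max(V_cont, immediate exercise) for American.
  V(2,0) = exp(-r*dt) * [p*0.000000 + (1-p)*0.000000] = 0.000000; exercise = 0.000000; V(2,0) = max -> 0.000000
  V(2,1) = exp(-r*dt) * [p*0.000000 + (1-p)*0.111102] = 0.053454; exercise = 0.000000; V(2,1) = max -> 0.053454
  V(2,2) = exp(-r*dt) * [p*0.111102 + (1-p)*7.430329] = 3.632201; exercise = 3.855216; V(2,2) = max -> 3.855216
  V(1,0) = exp(-r*dt) * [p*0.000000 + (1-p)*0.053454] = 0.025718; exercise = 0.000000; V(1,0) = max -> 0.025718
  V(1,1) = exp(-r*dt) * [p*0.053454 + (1-p)*3.855216] = 1.882401; exercise = 0.111102; V(1,1) = max -> 1.882401
  V(0,0) = exp(-r*dt) * [p*0.025718 + (1-p)*1.882401] = 0.918930; exercise = 0.000000; V(0,0) = max -> 0.918930


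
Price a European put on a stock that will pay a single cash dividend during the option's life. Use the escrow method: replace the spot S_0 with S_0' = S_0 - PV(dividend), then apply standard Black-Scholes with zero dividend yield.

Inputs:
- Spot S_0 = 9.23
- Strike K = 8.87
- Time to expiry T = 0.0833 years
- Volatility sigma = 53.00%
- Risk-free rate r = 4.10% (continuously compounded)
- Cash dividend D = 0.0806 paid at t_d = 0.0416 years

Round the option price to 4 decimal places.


Answer: Price = 0.4073

Derivation:
PV(D) = D * exp(-r * t_d) = 0.0806 * 0.99829585 = 0.08046265
S_0' = S_0 - PV(D) = 9.2300 - 0.08046265 = 9.14953735
d1 = (ln(S_0'/K) + (r + sigma^2/2)*T) / (sigma*sqrt(T)) = 0.30165486
d2 = d1 - sigma*sqrt(T) = 0.14868764
exp(-rT) = 0.99659053
N(-d1) = 0.38145759; N(-d2) = 0.44090006
P = K * exp(-rT) * N(-d2) - S_0' * N(-d1) = 8.8700 * 0.99659053 * 0.44090006 - 9.14953735 * 0.38145759 = 0.4073


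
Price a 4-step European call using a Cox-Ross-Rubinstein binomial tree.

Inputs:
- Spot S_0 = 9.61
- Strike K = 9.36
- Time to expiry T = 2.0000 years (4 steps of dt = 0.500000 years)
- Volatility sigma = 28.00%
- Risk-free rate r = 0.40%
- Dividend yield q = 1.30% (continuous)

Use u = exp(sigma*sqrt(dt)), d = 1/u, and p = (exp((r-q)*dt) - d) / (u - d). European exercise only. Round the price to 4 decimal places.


dt = T/N = 0.500000
u = exp(sigma*sqrt(dt)) = 1.218950; d = 1/u = 0.820378
p = (exp((r-q)*dt) - d) / (u - d) = 0.439399
Discount per step: exp(-r*dt) = 0.998002
Stock lattice S(k, i) with i counting down-moves:
  k=0: S(0,0) = 9.6100
  k=1: S(1,0) = 11.7141; S(1,1) = 7.8838
  k=2: S(2,0) = 14.2789; S(2,1) = 9.6100; S(2,2) = 6.4677
  k=3: S(3,0) = 17.4053; S(3,1) = 11.7141; S(3,2) = 7.8838; S(3,3) = 5.3060
  k=4: S(4,0) = 21.2162; S(4,1) = 14.2789; S(4,2) = 9.6100; S(4,3) = 6.4677; S(4,4) = 4.3529
Terminal payoffs V(N, i) = max(S_T - K, 0):
  V(4,0) = 11.856174; V(4,1) = 4.918916; V(4,2) = 0.250000; V(4,3) = 0.000000; V(4,4) = 0.000000
Backward induction: V(k, i) = exp(-r*dt) * [p * V(k+1, i) + (1-p) * V(k+1, i+1)].
  V(3,0) = exp(-r*dt) * [p*11.856174 + (1-p)*4.918916] = 7.951219
  V(3,1) = exp(-r*dt) * [p*4.918916 + (1-p)*0.250000] = 2.296917
  V(3,2) = exp(-r*dt) * [p*0.250000 + (1-p)*0.000000] = 0.109630
  V(3,3) = exp(-r*dt) * [p*0.000000 + (1-p)*0.000000] = 0.000000
  V(2,0) = exp(-r*dt) * [p*7.951219 + (1-p)*2.296917] = 4.771856
  V(2,1) = exp(-r*dt) * [p*2.296917 + (1-p)*0.109630] = 1.068582
  V(2,2) = exp(-r*dt) * [p*0.109630 + (1-p)*0.000000] = 0.048075
  V(1,0) = exp(-r*dt) * [p*4.771856 + (1-p)*1.068582] = 2.690409
  V(1,1) = exp(-r*dt) * [p*1.068582 + (1-p)*0.048075] = 0.495492
  V(0,0) = exp(-r*dt) * [p*2.690409 + (1-p)*0.495492] = 1.457019

Answer: Price = V(0,0) = 1.4570
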